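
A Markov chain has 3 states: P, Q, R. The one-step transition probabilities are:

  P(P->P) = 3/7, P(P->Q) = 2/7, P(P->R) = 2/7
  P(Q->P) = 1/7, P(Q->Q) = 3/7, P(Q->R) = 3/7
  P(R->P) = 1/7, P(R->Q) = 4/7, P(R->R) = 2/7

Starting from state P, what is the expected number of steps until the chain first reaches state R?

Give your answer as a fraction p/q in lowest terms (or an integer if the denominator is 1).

Let h_i = expected steps to first reach R from state i.
Boundary: h_R = 0.
First-step equations for the other states:
  h_P = 1 + 3/7*h_P + 2/7*h_Q + 2/7*h_R
  h_Q = 1 + 1/7*h_P + 3/7*h_Q + 3/7*h_R

Substituting h_R = 0 and rearranging gives the linear system (I - Q) h = 1:
  [4/7, -2/7] . (h_P, h_Q) = 1
  [-1/7, 4/7] . (h_P, h_Q) = 1

Solving yields:
  h_P = 3
  h_Q = 5/2

Starting state is P, so the expected hitting time is h_P = 3.

Answer: 3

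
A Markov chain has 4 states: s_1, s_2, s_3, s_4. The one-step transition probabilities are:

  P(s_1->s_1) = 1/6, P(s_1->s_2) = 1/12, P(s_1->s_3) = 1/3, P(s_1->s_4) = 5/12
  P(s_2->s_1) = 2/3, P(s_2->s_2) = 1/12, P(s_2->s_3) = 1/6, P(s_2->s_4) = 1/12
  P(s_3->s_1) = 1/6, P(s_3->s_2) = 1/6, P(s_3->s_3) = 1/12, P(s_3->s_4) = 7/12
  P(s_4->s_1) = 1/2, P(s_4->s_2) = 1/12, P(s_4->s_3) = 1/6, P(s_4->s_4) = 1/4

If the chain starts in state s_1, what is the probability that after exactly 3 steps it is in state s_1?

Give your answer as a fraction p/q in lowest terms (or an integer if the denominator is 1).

Answer: 25/72

Derivation:
Computing P^3 by repeated multiplication:
P^1 =
  s_1: [1/6, 1/12, 1/3, 5/12]
  s_2: [2/3, 1/12, 1/6, 1/12]
  s_3: [1/6, 1/6, 1/12, 7/12]
  s_4: [1/2, 1/12, 1/6, 1/4]
P^2 =
  s_1: [25/72, 1/9, 1/6, 3/8]
  s_2: [17/72, 7/72, 19/72, 29/72]
  s_3: [4/9, 13/144, 3/16, 5/18]
  s_4: [7/24, 7/72, 17/72, 3/8]
P^3 =
  s_1: [25/72, 7/72, 91/432, 149/432]
  s_2: [151/432, 91/864, 53/288, 13/36]
  s_3: [263/864, 19/192, 389/1728, 107/288]
  s_4: [49/144, 89/864, 169/864, 13/36]

(P^3)[s_1 -> s_1] = 25/72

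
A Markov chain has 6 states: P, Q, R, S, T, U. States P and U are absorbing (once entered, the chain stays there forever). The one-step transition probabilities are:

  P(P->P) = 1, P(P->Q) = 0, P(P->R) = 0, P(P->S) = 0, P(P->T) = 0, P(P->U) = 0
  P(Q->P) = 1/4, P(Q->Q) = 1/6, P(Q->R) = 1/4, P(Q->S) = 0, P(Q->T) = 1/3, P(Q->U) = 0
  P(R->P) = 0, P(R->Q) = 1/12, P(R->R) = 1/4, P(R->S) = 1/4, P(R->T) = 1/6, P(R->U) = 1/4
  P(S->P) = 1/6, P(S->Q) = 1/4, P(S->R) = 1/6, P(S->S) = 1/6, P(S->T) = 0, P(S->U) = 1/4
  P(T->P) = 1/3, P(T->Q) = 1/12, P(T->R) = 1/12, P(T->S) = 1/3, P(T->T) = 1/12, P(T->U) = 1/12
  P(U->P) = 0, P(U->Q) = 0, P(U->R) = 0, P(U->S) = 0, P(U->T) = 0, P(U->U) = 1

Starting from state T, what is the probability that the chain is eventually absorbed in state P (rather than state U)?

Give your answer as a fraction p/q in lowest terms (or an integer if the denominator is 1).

Answer: 507/805

Derivation:
Let a_i = P(absorbed in P | start in state i).
Boundary conditions: a_P = 1, a_U = 0.
For each transient state i, a_i = sum_j P(i->j) * a_j:
  a_Q = 1/4*a_P + 1/6*a_Q + 1/4*a_R + 0*a_S + 1/3*a_T + 0*a_U
  a_R = 0*a_P + 1/12*a_Q + 1/4*a_R + 1/4*a_S + 1/6*a_T + 1/4*a_U
  a_S = 1/6*a_P + 1/4*a_Q + 1/6*a_R + 1/6*a_S + 0*a_T + 1/4*a_U
  a_T = 1/3*a_P + 1/12*a_Q + 1/12*a_R + 1/3*a_S + 1/12*a_T + 1/12*a_U

Substituting a_P = 1 and a_U = 0, rearrange to (I - Q) a = r where r[i] = P(i -> P):
  [5/6, -1/4, 0, -1/3] . (a_Q, a_R, a_S, a_T) = 1/4
  [-1/12, 3/4, -1/4, -1/6] . (a_Q, a_R, a_S, a_T) = 0
  [-1/4, -1/6, 5/6, 0] . (a_Q, a_R, a_S, a_T) = 1/6
  [-1/12, -1/12, -1/3, 11/12] . (a_Q, a_R, a_S, a_T) = 1/3

Solving yields:
  a_Q = 534/805
  a_R = 13/35
  a_S = 381/805
  a_T = 507/805

Starting state is T, so the absorption probability is a_T = 507/805.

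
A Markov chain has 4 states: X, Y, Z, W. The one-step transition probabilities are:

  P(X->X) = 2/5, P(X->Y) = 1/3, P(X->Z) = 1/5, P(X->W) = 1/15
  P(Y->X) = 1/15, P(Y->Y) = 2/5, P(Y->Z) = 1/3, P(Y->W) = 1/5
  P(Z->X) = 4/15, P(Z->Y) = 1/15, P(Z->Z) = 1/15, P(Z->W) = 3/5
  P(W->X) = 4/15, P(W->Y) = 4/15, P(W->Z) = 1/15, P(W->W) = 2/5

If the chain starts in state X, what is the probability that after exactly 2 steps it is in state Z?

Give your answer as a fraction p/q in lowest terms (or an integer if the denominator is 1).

Computing P^2 by repeated multiplication:
P^1 =
  X: [2/5, 1/3, 1/5, 1/15]
  Y: [1/15, 2/5, 1/3, 1/5]
  Z: [4/15, 1/15, 1/15, 3/5]
  W: [4/15, 4/15, 1/15, 2/5]
P^2 =
  X: [19/75, 67/225, 47/225, 6/25]
  Y: [44/225, 58/225, 41/225, 82/225]
  Z: [13/45, 7/25, 3/25, 14/45]
  W: [56/225, 23/75, 13/75, 61/225]

(P^2)[X -> Z] = 47/225

Answer: 47/225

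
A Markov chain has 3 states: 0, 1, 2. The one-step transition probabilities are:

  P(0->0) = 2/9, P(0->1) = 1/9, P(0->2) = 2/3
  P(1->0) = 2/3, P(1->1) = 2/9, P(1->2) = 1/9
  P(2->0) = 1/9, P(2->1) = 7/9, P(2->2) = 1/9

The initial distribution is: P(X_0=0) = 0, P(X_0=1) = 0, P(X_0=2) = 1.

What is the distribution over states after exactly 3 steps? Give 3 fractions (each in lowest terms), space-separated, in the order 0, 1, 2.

Propagating the distribution step by step (d_{t+1} = d_t * P):
d_0 = (0=0, 1=0, 2=1)
  d_1[0] = 0*2/9 + 0*2/3 + 1*1/9 = 1/9
  d_1[1] = 0*1/9 + 0*2/9 + 1*7/9 = 7/9
  d_1[2] = 0*2/3 + 0*1/9 + 1*1/9 = 1/9
d_1 = (0=1/9, 1=7/9, 2=1/9)
  d_2[0] = 1/9*2/9 + 7/9*2/3 + 1/9*1/9 = 5/9
  d_2[1] = 1/9*1/9 + 7/9*2/9 + 1/9*7/9 = 22/81
  d_2[2] = 1/9*2/3 + 7/9*1/9 + 1/9*1/9 = 14/81
d_2 = (0=5/9, 1=22/81, 2=14/81)
  d_3[0] = 5/9*2/9 + 22/81*2/3 + 14/81*1/9 = 236/729
  d_3[1] = 5/9*1/9 + 22/81*2/9 + 14/81*7/9 = 187/729
  d_3[2] = 5/9*2/3 + 22/81*1/9 + 14/81*1/9 = 34/81
d_3 = (0=236/729, 1=187/729, 2=34/81)

Answer: 236/729 187/729 34/81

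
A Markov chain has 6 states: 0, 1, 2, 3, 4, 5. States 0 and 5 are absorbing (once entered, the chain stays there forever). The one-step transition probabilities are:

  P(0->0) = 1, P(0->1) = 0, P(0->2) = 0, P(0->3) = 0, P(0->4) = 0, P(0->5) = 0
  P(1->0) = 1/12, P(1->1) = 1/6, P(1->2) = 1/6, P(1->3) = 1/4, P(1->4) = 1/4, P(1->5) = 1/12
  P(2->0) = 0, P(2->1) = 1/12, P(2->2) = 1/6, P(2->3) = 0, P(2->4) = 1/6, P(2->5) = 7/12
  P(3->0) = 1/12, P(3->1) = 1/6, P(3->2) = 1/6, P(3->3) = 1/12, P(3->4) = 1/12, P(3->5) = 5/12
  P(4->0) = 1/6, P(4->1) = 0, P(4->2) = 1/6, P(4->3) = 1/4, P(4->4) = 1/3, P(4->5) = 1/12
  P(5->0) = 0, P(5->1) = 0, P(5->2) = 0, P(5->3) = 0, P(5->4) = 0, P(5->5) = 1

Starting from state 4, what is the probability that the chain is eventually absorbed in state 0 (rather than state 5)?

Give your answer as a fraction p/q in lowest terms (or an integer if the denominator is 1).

Answer: 201/581

Derivation:
Let a_i = P(absorbed in 0 | start in state i).
Boundary conditions: a_0 = 1, a_5 = 0.
For each transient state i, a_i = sum_j P(i->j) * a_j:
  a_1 = 1/12*a_0 + 1/6*a_1 + 1/6*a_2 + 1/4*a_3 + 1/4*a_4 + 1/12*a_5
  a_2 = 0*a_0 + 1/12*a_1 + 1/6*a_2 + 0*a_3 + 1/6*a_4 + 7/12*a_5
  a_3 = 1/12*a_0 + 1/6*a_1 + 1/6*a_2 + 1/12*a_3 + 1/12*a_4 + 5/12*a_5
  a_4 = 1/6*a_0 + 0*a_1 + 1/6*a_2 + 1/4*a_3 + 1/3*a_4 + 1/12*a_5

Substituting a_0 = 1 and a_5 = 0, rearrange to (I - Q) a = r where r[i] = P(i -> 0):
  [5/6, -1/6, -1/4, -1/4] . (a_1, a_2, a_3, a_4) = 1/12
  [-1/12, 5/6, 0, -1/6] . (a_1, a_2, a_3, a_4) = 0
  [-1/6, -1/6, 11/12, -1/12] . (a_1, a_2, a_3, a_4) = 1/12
  [0, -1/6, -1/4, 2/3] . (a_1, a_2, a_3, a_4) = 1/6

Solving yields:
  a_1 = 163/581
  a_2 = 113/1162
  a_3 = 111/581
  a_4 = 201/581

Starting state is 4, so the absorption probability is a_4 = 201/581.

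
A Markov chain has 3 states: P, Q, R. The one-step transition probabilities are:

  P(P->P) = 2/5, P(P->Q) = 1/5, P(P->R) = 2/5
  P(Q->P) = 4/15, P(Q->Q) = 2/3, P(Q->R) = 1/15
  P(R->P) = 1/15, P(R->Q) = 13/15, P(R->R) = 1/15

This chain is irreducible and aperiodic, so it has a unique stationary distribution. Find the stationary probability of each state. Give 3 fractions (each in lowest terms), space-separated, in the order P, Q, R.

The stationary distribution satisfies pi = pi * P, i.e.:
  pi_P = 2/5*pi_P + 4/15*pi_Q + 1/15*pi_R
  pi_Q = 1/5*pi_P + 2/3*pi_Q + 13/15*pi_R
  pi_R = 2/5*pi_P + 1/15*pi_Q + 1/15*pi_R
with normalization: pi_P + pi_Q + pi_R = 1.

Using the first 2 balance equations plus normalization, the linear system A*pi = b is:
  [-3/5, 4/15, 1/15] . pi = 0
  [1/5, -1/3, 13/15] . pi = 0
  [1, 1, 1] . pi = 1

Solving yields:
  pi_P = 19/70
  pi_Q = 4/7
  pi_R = 11/70

Verification (pi * P):
  19/70*2/5 + 4/7*4/15 + 11/70*1/15 = 19/70 = pi_P  (ok)
  19/70*1/5 + 4/7*2/3 + 11/70*13/15 = 4/7 = pi_Q  (ok)
  19/70*2/5 + 4/7*1/15 + 11/70*1/15 = 11/70 = pi_R  (ok)

Answer: 19/70 4/7 11/70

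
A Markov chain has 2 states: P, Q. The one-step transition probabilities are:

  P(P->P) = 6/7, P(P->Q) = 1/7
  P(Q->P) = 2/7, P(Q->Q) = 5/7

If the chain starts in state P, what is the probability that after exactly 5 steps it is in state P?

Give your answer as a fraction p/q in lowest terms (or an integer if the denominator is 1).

Answer: 11546/16807

Derivation:
Computing P^5 by repeated multiplication:
P^1 =
  P: [6/7, 1/7]
  Q: [2/7, 5/7]
P^2 =
  P: [38/49, 11/49]
  Q: [22/49, 27/49]
P^3 =
  P: [250/343, 93/343]
  Q: [186/343, 157/343]
P^4 =
  P: [1686/2401, 715/2401]
  Q: [1430/2401, 971/2401]
P^5 =
  P: [11546/16807, 5261/16807]
  Q: [10522/16807, 6285/16807]

(P^5)[P -> P] = 11546/16807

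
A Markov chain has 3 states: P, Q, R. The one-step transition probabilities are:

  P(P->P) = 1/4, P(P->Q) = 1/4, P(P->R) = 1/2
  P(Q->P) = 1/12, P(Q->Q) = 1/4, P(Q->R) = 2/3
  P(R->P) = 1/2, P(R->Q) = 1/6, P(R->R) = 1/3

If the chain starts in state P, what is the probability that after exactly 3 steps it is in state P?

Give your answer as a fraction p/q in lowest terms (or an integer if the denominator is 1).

Answer: 95/288

Derivation:
Computing P^3 by repeated multiplication:
P^1 =
  P: [1/4, 1/4, 1/2]
  Q: [1/12, 1/4, 2/3]
  R: [1/2, 1/6, 1/3]
P^2 =
  P: [1/3, 5/24, 11/24]
  Q: [3/8, 7/36, 31/72]
  R: [11/36, 2/9, 17/36]
P^3 =
  P: [95/288, 61/288, 11/24]
  Q: [281/864, 185/864, 199/432]
  R: [143/432, 91/432, 11/24]

(P^3)[P -> P] = 95/288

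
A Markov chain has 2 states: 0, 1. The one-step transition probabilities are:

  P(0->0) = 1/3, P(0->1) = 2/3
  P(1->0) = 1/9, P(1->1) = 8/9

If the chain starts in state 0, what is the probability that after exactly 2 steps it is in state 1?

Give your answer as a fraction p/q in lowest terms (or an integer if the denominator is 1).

Computing P^2 by repeated multiplication:
P^1 =
  0: [1/3, 2/3]
  1: [1/9, 8/9]
P^2 =
  0: [5/27, 22/27]
  1: [11/81, 70/81]

(P^2)[0 -> 1] = 22/27

Answer: 22/27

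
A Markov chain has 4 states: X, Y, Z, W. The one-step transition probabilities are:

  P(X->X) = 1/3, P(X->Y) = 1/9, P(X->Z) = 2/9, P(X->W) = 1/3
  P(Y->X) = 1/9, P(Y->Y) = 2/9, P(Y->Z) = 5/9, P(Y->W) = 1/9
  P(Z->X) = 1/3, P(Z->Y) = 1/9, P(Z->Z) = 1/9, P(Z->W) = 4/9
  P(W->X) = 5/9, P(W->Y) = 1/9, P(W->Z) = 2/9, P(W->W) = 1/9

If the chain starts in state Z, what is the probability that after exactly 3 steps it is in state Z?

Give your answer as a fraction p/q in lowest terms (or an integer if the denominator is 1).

Computing P^3 by repeated multiplication:
P^1 =
  X: [1/3, 1/9, 2/9, 1/3]
  Y: [1/9, 2/9, 5/9, 1/9]
  Z: [1/3, 1/9, 1/9, 4/9]
  W: [5/9, 1/9, 2/9, 1/9]
P^2 =
  X: [31/81, 10/81, 19/81, 7/27]
  Y: [25/81, 11/81, 19/81, 26/81]
  Z: [11/27, 10/81, 20/81, 2/9]
  W: [1/3, 10/81, 19/81, 25/81]
P^3 =
  X: [265/729, 91/729, 173/729, 200/729]
  Y: [91/243, 92/729, 176/729, 188/729]
  Z: [259/729, 91/729, 172/729, 23/81]
  W: [91/243, 91/729, 173/729, 64/243]

(P^3)[Z -> Z] = 172/729

Answer: 172/729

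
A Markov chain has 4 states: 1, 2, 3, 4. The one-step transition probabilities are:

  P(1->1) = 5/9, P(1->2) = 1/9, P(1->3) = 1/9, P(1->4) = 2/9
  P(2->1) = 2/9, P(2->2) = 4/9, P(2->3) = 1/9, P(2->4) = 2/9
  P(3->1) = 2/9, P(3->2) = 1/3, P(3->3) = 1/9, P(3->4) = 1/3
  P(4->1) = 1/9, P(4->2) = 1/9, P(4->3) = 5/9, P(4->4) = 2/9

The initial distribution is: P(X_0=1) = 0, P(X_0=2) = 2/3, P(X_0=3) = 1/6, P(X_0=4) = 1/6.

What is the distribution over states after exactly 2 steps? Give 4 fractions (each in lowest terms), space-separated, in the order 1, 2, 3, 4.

Propagating the distribution step by step (d_{t+1} = d_t * P):
d_0 = (1=0, 2=2/3, 3=1/6, 4=1/6)
  d_1[1] = 0*5/9 + 2/3*2/9 + 1/6*2/9 + 1/6*1/9 = 11/54
  d_1[2] = 0*1/9 + 2/3*4/9 + 1/6*1/3 + 1/6*1/9 = 10/27
  d_1[3] = 0*1/9 + 2/3*1/9 + 1/6*1/9 + 1/6*5/9 = 5/27
  d_1[4] = 0*2/9 + 2/3*2/9 + 1/6*1/3 + 1/6*2/9 = 13/54
d_1 = (1=11/54, 2=10/27, 3=5/27, 4=13/54)
  d_2[1] = 11/54*5/9 + 10/27*2/9 + 5/27*2/9 + 13/54*1/9 = 64/243
  d_2[2] = 11/54*1/9 + 10/27*4/9 + 5/27*1/3 + 13/54*1/9 = 67/243
  d_2[3] = 11/54*1/9 + 10/27*1/9 + 5/27*1/9 + 13/54*5/9 = 53/243
  d_2[4] = 11/54*2/9 + 10/27*2/9 + 5/27*1/3 + 13/54*2/9 = 59/243
d_2 = (1=64/243, 2=67/243, 3=53/243, 4=59/243)

Answer: 64/243 67/243 53/243 59/243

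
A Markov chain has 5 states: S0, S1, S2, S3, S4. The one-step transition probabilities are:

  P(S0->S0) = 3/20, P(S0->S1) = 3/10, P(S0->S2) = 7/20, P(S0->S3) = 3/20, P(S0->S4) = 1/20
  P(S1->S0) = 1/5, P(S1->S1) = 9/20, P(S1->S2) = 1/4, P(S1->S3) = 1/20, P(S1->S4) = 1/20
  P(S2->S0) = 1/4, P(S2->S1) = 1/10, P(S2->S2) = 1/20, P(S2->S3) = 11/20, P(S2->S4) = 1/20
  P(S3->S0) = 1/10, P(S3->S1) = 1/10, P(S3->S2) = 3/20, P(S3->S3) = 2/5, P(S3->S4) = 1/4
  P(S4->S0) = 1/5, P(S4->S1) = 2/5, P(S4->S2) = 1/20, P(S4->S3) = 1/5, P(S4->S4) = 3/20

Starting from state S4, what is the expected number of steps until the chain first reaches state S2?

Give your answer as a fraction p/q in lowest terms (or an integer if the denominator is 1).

Let h_i = expected steps to first reach S2 from state i.
Boundary: h_S2 = 0.
First-step equations for the other states:
  h_S0 = 1 + 3/20*h_S0 + 3/10*h_S1 + 7/20*h_S2 + 3/20*h_S3 + 1/20*h_S4
  h_S1 = 1 + 1/5*h_S0 + 9/20*h_S1 + 1/4*h_S2 + 1/20*h_S3 + 1/20*h_S4
  h_S3 = 1 + 1/10*h_S0 + 1/10*h_S1 + 3/20*h_S2 + 2/5*h_S3 + 1/4*h_S4
  h_S4 = 1 + 1/5*h_S0 + 2/5*h_S1 + 1/20*h_S2 + 1/5*h_S3 + 3/20*h_S4

Substituting h_S2 = 0 and rearranging gives the linear system (I - Q) h = 1:
  [17/20, -3/10, -3/20, -1/20] . (h_S0, h_S1, h_S3, h_S4) = 1
  [-1/5, 11/20, -1/20, -1/20] . (h_S0, h_S1, h_S3, h_S4) = 1
  [-1/10, -1/10, 3/5, -1/4] . (h_S0, h_S1, h_S3, h_S4) = 1
  [-1/5, -2/5, -1/5, 17/20] . (h_S0, h_S1, h_S3, h_S4) = 1

Solving yields:
  h_S0 = 338/87
  h_S1 = 1578/377
  h_S3 = 1966/377
  h_S4 = 460/87

Starting state is S4, so the expected hitting time is h_S4 = 460/87.

Answer: 460/87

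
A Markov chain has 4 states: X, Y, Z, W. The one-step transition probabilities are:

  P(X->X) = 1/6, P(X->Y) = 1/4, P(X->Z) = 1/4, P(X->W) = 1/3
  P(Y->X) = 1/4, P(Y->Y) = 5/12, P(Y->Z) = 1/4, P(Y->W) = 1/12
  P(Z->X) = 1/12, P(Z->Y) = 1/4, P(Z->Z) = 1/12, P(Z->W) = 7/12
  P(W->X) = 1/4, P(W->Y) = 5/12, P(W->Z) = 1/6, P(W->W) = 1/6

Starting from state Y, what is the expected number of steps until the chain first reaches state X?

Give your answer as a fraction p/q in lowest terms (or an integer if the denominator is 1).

Answer: 60/13

Derivation:
Let h_i = expected steps to first reach X from state i.
Boundary: h_X = 0.
First-step equations for the other states:
  h_Y = 1 + 1/4*h_X + 5/12*h_Y + 1/4*h_Z + 1/12*h_W
  h_Z = 1 + 1/12*h_X + 1/4*h_Y + 1/12*h_Z + 7/12*h_W
  h_W = 1 + 1/4*h_X + 5/12*h_Y + 1/6*h_Z + 1/6*h_W

Substituting h_X = 0 and rearranging gives the linear system (I - Q) h = 1:
  [7/12, -1/4, -1/12] . (h_Y, h_Z, h_W) = 1
  [-1/4, 11/12, -7/12] . (h_Y, h_Z, h_W) = 1
  [-5/12, -1/6, 5/6] . (h_Y, h_Z, h_W) = 1

Solving yields:
  h_Y = 60/13
  h_Z = 21/4
  h_W = 237/52

Starting state is Y, so the expected hitting time is h_Y = 60/13.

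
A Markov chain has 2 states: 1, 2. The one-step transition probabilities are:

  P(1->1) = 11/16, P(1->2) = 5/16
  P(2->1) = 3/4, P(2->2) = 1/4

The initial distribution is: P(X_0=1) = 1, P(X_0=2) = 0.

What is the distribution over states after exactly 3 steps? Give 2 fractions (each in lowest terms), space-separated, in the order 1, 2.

Propagating the distribution step by step (d_{t+1} = d_t * P):
d_0 = (1=1, 2=0)
  d_1[1] = 1*11/16 + 0*3/4 = 11/16
  d_1[2] = 1*5/16 + 0*1/4 = 5/16
d_1 = (1=11/16, 2=5/16)
  d_2[1] = 11/16*11/16 + 5/16*3/4 = 181/256
  d_2[2] = 11/16*5/16 + 5/16*1/4 = 75/256
d_2 = (1=181/256, 2=75/256)
  d_3[1] = 181/256*11/16 + 75/256*3/4 = 2891/4096
  d_3[2] = 181/256*5/16 + 75/256*1/4 = 1205/4096
d_3 = (1=2891/4096, 2=1205/4096)

Answer: 2891/4096 1205/4096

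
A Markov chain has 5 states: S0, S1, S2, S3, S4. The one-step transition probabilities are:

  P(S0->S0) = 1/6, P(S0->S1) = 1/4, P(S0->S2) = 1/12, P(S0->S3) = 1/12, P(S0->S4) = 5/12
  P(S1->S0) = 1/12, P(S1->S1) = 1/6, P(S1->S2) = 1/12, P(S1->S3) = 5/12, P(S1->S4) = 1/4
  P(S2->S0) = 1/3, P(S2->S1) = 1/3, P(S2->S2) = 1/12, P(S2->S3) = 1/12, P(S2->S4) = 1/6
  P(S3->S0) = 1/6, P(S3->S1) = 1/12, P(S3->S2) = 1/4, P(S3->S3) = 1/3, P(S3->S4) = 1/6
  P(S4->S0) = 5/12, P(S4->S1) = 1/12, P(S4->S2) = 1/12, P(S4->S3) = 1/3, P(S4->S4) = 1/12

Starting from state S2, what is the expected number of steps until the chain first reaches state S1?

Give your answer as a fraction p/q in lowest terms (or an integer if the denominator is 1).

Answer: 19548/4109

Derivation:
Let h_i = expected steps to first reach S1 from state i.
Boundary: h_S1 = 0.
First-step equations for the other states:
  h_S0 = 1 + 1/6*h_S0 + 1/4*h_S1 + 1/12*h_S2 + 1/12*h_S3 + 5/12*h_S4
  h_S2 = 1 + 1/3*h_S0 + 1/3*h_S1 + 1/12*h_S2 + 1/12*h_S3 + 1/6*h_S4
  h_S3 = 1 + 1/6*h_S0 + 1/12*h_S1 + 1/4*h_S2 + 1/3*h_S3 + 1/6*h_S4
  h_S4 = 1 + 5/12*h_S0 + 1/12*h_S1 + 1/12*h_S2 + 1/3*h_S3 + 1/12*h_S4

Substituting h_S1 = 0 and rearranging gives the linear system (I - Q) h = 1:
  [5/6, -1/12, -1/12, -5/12] . (h_S0, h_S2, h_S3, h_S4) = 1
  [-1/3, 11/12, -1/12, -1/6] . (h_S0, h_S2, h_S3, h_S4) = 1
  [-1/6, -1/4, 2/3, -1/6] . (h_S0, h_S2, h_S3, h_S4) = 1
  [-5/12, -1/12, -1/3, 11/12] . (h_S0, h_S2, h_S3, h_S4) = 1

Solving yields:
  h_S0 = 22248/4109
  h_S2 = 19548/4109
  h_S3 = 25464/4109
  h_S4 = 25632/4109

Starting state is S2, so the expected hitting time is h_S2 = 19548/4109.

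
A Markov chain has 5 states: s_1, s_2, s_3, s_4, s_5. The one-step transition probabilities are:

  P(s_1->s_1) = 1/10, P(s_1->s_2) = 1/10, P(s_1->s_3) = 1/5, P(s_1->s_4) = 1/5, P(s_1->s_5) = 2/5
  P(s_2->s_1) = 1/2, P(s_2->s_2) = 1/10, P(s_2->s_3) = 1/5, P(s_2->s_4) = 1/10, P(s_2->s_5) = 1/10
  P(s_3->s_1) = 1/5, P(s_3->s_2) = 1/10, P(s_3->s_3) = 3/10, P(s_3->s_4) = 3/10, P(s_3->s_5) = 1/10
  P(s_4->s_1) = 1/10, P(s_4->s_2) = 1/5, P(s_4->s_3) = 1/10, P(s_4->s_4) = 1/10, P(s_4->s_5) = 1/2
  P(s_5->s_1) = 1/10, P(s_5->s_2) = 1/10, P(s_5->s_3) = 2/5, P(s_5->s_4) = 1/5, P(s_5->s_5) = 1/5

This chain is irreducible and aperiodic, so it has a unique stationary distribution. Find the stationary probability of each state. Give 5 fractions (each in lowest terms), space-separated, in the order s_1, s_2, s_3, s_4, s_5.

Answer: 1107/6380 381/3190 821/3190 62/319 1629/6380

Derivation:
The stationary distribution satisfies pi = pi * P, i.e.:
  pi_s_1 = 1/10*pi_s_1 + 1/2*pi_s_2 + 1/5*pi_s_3 + 1/10*pi_s_4 + 1/10*pi_s_5
  pi_s_2 = 1/10*pi_s_1 + 1/10*pi_s_2 + 1/10*pi_s_3 + 1/5*pi_s_4 + 1/10*pi_s_5
  pi_s_3 = 1/5*pi_s_1 + 1/5*pi_s_2 + 3/10*pi_s_3 + 1/10*pi_s_4 + 2/5*pi_s_5
  pi_s_4 = 1/5*pi_s_1 + 1/10*pi_s_2 + 3/10*pi_s_3 + 1/10*pi_s_4 + 1/5*pi_s_5
  pi_s_5 = 2/5*pi_s_1 + 1/10*pi_s_2 + 1/10*pi_s_3 + 1/2*pi_s_4 + 1/5*pi_s_5
with normalization: pi_s_1 + pi_s_2 + pi_s_3 + pi_s_4 + pi_s_5 = 1.

Using the first 4 balance equations plus normalization, the linear system A*pi = b is:
  [-9/10, 1/2, 1/5, 1/10, 1/10] . pi = 0
  [1/10, -9/10, 1/10, 1/5, 1/10] . pi = 0
  [1/5, 1/5, -7/10, 1/10, 2/5] . pi = 0
  [1/5, 1/10, 3/10, -9/10, 1/5] . pi = 0
  [1, 1, 1, 1, 1] . pi = 1

Solving yields:
  pi_s_1 = 1107/6380
  pi_s_2 = 381/3190
  pi_s_3 = 821/3190
  pi_s_4 = 62/319
  pi_s_5 = 1629/6380

Verification (pi * P):
  1107/6380*1/10 + 381/3190*1/2 + 821/3190*1/5 + 62/319*1/10 + 1629/6380*1/10 = 1107/6380 = pi_s_1  (ok)
  1107/6380*1/10 + 381/3190*1/10 + 821/3190*1/10 + 62/319*1/5 + 1629/6380*1/10 = 381/3190 = pi_s_2  (ok)
  1107/6380*1/5 + 381/3190*1/5 + 821/3190*3/10 + 62/319*1/10 + 1629/6380*2/5 = 821/3190 = pi_s_3  (ok)
  1107/6380*1/5 + 381/3190*1/10 + 821/3190*3/10 + 62/319*1/10 + 1629/6380*1/5 = 62/319 = pi_s_4  (ok)
  1107/6380*2/5 + 381/3190*1/10 + 821/3190*1/10 + 62/319*1/2 + 1629/6380*1/5 = 1629/6380 = pi_s_5  (ok)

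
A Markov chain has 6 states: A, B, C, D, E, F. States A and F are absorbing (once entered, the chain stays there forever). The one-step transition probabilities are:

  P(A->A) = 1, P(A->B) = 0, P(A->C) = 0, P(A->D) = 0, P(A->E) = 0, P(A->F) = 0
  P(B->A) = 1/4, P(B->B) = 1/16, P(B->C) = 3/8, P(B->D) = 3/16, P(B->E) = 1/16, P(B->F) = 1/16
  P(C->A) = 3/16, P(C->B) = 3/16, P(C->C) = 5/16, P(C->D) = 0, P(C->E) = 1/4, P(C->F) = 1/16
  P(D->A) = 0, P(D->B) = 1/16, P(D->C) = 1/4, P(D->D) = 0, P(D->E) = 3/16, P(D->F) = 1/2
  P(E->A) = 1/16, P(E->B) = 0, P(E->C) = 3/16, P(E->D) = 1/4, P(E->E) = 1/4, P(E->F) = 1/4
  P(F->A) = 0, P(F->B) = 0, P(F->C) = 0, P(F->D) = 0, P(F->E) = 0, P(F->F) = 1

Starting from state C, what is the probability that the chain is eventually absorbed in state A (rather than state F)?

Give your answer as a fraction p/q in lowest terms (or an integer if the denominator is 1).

Answer: 11227/21415

Derivation:
Let a_i = P(absorbed in A | start in state i).
Boundary conditions: a_A = 1, a_F = 0.
For each transient state i, a_i = sum_j P(i->j) * a_j:
  a_B = 1/4*a_A + 1/16*a_B + 3/8*a_C + 3/16*a_D + 1/16*a_E + 1/16*a_F
  a_C = 3/16*a_A + 3/16*a_B + 5/16*a_C + 0*a_D + 1/4*a_E + 1/16*a_F
  a_D = 0*a_A + 1/16*a_B + 1/4*a_C + 0*a_D + 3/16*a_E + 1/2*a_F
  a_E = 1/16*a_A + 0*a_B + 3/16*a_C + 1/4*a_D + 1/4*a_E + 1/4*a_F

Substituting a_A = 1 and a_F = 0, rearrange to (I - Q) a = r where r[i] = P(i -> A):
  [15/16, -3/8, -3/16, -1/16] . (a_B, a_C, a_D, a_E) = 1/4
  [-3/16, 11/16, 0, -1/4] . (a_B, a_C, a_D, a_E) = 3/16
  [-1/16, -1/4, 1, -3/16] . (a_B, a_C, a_D, a_E) = 0
  [0, -3/16, -1/4, 3/4] . (a_B, a_C, a_D, a_E) = 1/16

Solving yields:
  a_B = 11548/21415
  a_C = 11227/21415
  a_D = 4682/21415
  a_E = 6152/21415

Starting state is C, so the absorption probability is a_C = 11227/21415.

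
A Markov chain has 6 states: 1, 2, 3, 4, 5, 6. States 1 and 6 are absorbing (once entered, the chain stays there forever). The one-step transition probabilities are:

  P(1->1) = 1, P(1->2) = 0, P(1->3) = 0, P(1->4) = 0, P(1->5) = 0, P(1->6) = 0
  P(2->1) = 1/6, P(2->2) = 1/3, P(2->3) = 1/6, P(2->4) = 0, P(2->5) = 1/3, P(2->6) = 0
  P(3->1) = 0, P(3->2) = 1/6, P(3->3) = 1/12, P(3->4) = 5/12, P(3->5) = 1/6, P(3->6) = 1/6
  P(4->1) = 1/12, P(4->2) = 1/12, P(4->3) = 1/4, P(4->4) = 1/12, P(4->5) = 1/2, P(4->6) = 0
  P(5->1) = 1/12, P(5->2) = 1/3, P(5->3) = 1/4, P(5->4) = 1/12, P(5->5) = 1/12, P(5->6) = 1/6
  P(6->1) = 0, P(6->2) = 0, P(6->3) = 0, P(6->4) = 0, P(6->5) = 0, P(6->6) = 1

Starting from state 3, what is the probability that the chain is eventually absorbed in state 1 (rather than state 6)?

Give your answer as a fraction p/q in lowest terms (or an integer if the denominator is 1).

Answer: 949/2213

Derivation:
Let a_i = P(absorbed in 1 | start in state i).
Boundary conditions: a_1 = 1, a_6 = 0.
For each transient state i, a_i = sum_j P(i->j) * a_j:
  a_2 = 1/6*a_1 + 1/3*a_2 + 1/6*a_3 + 0*a_4 + 1/3*a_5 + 0*a_6
  a_3 = 0*a_1 + 1/6*a_2 + 1/12*a_3 + 5/12*a_4 + 1/6*a_5 + 1/6*a_6
  a_4 = 1/12*a_1 + 1/12*a_2 + 1/4*a_3 + 1/12*a_4 + 1/2*a_5 + 0*a_6
  a_5 = 1/12*a_1 + 1/3*a_2 + 1/4*a_3 + 1/12*a_4 + 1/12*a_5 + 1/6*a_6

Substituting a_1 = 1 and a_6 = 0, rearrange to (I - Q) a = r where r[i] = P(i -> 1):
  [2/3, -1/6, 0, -1/3] . (a_2, a_3, a_4, a_5) = 1/6
  [-1/6, 11/12, -5/12, -1/6] . (a_2, a_3, a_4, a_5) = 0
  [-1/12, -1/4, 11/12, -1/2] . (a_2, a_3, a_4, a_5) = 1/12
  [-1/3, -1/4, -1/12, 11/12] . (a_2, a_3, a_4, a_5) = 1/12

Solving yields:
  a_2 = 1311/2213
  a_3 = 949/2213
  a_4 = 1147/2213
  a_5 = 1041/2213

Starting state is 3, so the absorption probability is a_3 = 949/2213.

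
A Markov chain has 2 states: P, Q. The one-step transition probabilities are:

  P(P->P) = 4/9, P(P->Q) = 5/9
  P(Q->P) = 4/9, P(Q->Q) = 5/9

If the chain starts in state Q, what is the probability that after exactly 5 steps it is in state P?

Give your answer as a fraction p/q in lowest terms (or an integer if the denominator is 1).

Answer: 4/9

Derivation:
Computing P^5 by repeated multiplication:
P^1 =
  P: [4/9, 5/9]
  Q: [4/9, 5/9]
P^2 =
  P: [4/9, 5/9]
  Q: [4/9, 5/9]
P^3 =
  P: [4/9, 5/9]
  Q: [4/9, 5/9]
P^4 =
  P: [4/9, 5/9]
  Q: [4/9, 5/9]
P^5 =
  P: [4/9, 5/9]
  Q: [4/9, 5/9]

(P^5)[Q -> P] = 4/9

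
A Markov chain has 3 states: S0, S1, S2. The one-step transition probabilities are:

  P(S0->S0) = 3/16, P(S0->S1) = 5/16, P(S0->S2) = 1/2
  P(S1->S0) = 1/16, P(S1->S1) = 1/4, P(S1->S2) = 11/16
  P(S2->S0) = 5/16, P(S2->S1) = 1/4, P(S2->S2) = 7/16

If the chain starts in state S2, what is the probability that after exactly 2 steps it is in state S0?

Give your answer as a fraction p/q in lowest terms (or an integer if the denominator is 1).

Computing P^2 by repeated multiplication:
P^1 =
  S0: [3/16, 5/16, 1/2]
  S1: [1/16, 1/4, 11/16]
  S2: [5/16, 1/4, 7/16]
P^2 =
  S0: [27/128, 67/256, 135/256]
  S1: [31/128, 65/256, 129/256]
  S2: [27/128, 69/256, 133/256]

(P^2)[S2 -> S0] = 27/128

Answer: 27/128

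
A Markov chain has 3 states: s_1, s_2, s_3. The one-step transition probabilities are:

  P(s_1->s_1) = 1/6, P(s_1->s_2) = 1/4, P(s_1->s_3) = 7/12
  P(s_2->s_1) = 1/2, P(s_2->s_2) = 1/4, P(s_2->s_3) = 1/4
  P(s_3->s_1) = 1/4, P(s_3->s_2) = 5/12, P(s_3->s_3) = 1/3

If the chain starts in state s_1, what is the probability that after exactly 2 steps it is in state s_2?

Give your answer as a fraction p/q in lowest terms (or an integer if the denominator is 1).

Answer: 25/72

Derivation:
Computing P^2 by repeated multiplication:
P^1 =
  s_1: [1/6, 1/4, 7/12]
  s_2: [1/2, 1/4, 1/4]
  s_3: [1/4, 5/12, 1/3]
P^2 =
  s_1: [43/144, 25/72, 17/48]
  s_2: [13/48, 7/24, 7/16]
  s_3: [1/3, 11/36, 13/36]

(P^2)[s_1 -> s_2] = 25/72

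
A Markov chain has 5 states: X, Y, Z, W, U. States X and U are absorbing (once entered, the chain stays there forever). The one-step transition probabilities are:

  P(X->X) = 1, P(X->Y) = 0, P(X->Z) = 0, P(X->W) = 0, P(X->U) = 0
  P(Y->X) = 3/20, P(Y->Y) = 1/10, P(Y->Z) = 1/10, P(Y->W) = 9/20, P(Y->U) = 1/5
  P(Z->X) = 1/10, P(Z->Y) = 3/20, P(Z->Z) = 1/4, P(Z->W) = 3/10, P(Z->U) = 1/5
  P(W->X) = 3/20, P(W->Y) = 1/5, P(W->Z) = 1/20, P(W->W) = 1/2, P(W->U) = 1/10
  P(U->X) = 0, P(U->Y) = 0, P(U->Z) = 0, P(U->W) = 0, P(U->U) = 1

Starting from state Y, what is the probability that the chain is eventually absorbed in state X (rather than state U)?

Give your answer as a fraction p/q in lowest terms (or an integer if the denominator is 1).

Let a_i = P(absorbed in X | start in state i).
Boundary conditions: a_X = 1, a_U = 0.
For each transient state i, a_i = sum_j P(i->j) * a_j:
  a_Y = 3/20*a_X + 1/10*a_Y + 1/10*a_Z + 9/20*a_W + 1/5*a_U
  a_Z = 1/10*a_X + 3/20*a_Y + 1/4*a_Z + 3/10*a_W + 1/5*a_U
  a_W = 3/20*a_X + 1/5*a_Y + 1/20*a_Z + 1/2*a_W + 1/10*a_U

Substituting a_X = 1 and a_U = 0, rearrange to (I - Q) a = r where r[i] = P(i -> X):
  [9/10, -1/10, -9/20] . (a_Y, a_Z, a_W) = 3/20
  [-3/20, 3/4, -3/10] . (a_Y, a_Z, a_W) = 1/10
  [-1/5, -1/20, 1/2] . (a_Y, a_Z, a_W) = 3/20

Solving yields:
  a_Y = 931/1917
  a_Z = 95/213
  a_W = 1033/1917

Starting state is Y, so the absorption probability is a_Y = 931/1917.

Answer: 931/1917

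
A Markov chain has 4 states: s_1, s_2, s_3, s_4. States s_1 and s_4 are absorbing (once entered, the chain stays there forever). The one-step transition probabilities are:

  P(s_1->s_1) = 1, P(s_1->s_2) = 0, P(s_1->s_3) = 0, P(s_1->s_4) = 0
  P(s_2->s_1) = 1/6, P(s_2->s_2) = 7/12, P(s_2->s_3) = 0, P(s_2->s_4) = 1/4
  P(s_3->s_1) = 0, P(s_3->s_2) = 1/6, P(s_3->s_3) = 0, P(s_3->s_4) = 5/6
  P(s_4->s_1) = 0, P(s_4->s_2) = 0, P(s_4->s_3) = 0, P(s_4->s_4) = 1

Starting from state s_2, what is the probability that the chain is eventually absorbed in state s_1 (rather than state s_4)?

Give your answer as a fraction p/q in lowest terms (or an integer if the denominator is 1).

Let a_i = P(absorbed in s_1 | start in state i).
Boundary conditions: a_s_1 = 1, a_s_4 = 0.
For each transient state i, a_i = sum_j P(i->j) * a_j:
  a_s_2 = 1/6*a_s_1 + 7/12*a_s_2 + 0*a_s_3 + 1/4*a_s_4
  a_s_3 = 0*a_s_1 + 1/6*a_s_2 + 0*a_s_3 + 5/6*a_s_4

Substituting a_s_1 = 1 and a_s_4 = 0, rearrange to (I - Q) a = r where r[i] = P(i -> s_1):
  [5/12, 0] . (a_s_2, a_s_3) = 1/6
  [-1/6, 1] . (a_s_2, a_s_3) = 0

Solving yields:
  a_s_2 = 2/5
  a_s_3 = 1/15

Starting state is s_2, so the absorption probability is a_s_2 = 2/5.

Answer: 2/5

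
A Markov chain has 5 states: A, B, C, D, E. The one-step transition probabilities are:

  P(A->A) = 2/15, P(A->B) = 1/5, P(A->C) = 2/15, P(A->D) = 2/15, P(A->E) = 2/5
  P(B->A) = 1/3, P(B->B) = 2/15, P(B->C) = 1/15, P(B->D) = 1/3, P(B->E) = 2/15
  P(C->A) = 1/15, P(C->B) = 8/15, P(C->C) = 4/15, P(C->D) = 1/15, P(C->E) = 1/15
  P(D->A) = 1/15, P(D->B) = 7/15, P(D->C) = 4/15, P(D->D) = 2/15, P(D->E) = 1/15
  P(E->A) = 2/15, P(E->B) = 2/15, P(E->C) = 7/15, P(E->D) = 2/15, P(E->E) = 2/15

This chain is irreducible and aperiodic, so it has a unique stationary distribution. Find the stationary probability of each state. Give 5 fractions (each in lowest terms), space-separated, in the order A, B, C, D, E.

The stationary distribution satisfies pi = pi * P, i.e.:
  pi_A = 2/15*pi_A + 1/3*pi_B + 1/15*pi_C + 1/15*pi_D + 2/15*pi_E
  pi_B = 1/5*pi_A + 2/15*pi_B + 8/15*pi_C + 7/15*pi_D + 2/15*pi_E
  pi_C = 2/15*pi_A + 1/15*pi_B + 4/15*pi_C + 4/15*pi_D + 7/15*pi_E
  pi_D = 2/15*pi_A + 1/3*pi_B + 1/15*pi_C + 2/15*pi_D + 2/15*pi_E
  pi_E = 2/5*pi_A + 2/15*pi_B + 1/15*pi_C + 1/15*pi_D + 2/15*pi_E
with normalization: pi_A + pi_B + pi_C + pi_D + pi_E = 1.

Using the first 4 balance equations plus normalization, the linear system A*pi = b is:
  [-13/15, 1/3, 1/15, 1/15, 2/15] . pi = 0
  [1/5, -13/15, 8/15, 7/15, 2/15] . pi = 0
  [2/15, 1/15, -11/15, 4/15, 7/15] . pi = 0
  [2/15, 1/3, 1/15, -13/15, 2/15] . pi = 0
  [1, 1, 1, 1, 1] . pi = 1

Solving yields:
  pi_A = 3514/21285
  pi_B = 18521/63855
  pi_C = 4616/21285
  pi_D = 251/1419
  pi_E = 9649/63855

Verification (pi * P):
  3514/21285*2/15 + 18521/63855*1/3 + 4616/21285*1/15 + 251/1419*1/15 + 9649/63855*2/15 = 3514/21285 = pi_A  (ok)
  3514/21285*1/5 + 18521/63855*2/15 + 4616/21285*8/15 + 251/1419*7/15 + 9649/63855*2/15 = 18521/63855 = pi_B  (ok)
  3514/21285*2/15 + 18521/63855*1/15 + 4616/21285*4/15 + 251/1419*4/15 + 9649/63855*7/15 = 4616/21285 = pi_C  (ok)
  3514/21285*2/15 + 18521/63855*1/3 + 4616/21285*1/15 + 251/1419*2/15 + 9649/63855*2/15 = 251/1419 = pi_D  (ok)
  3514/21285*2/5 + 18521/63855*2/15 + 4616/21285*1/15 + 251/1419*1/15 + 9649/63855*2/15 = 9649/63855 = pi_E  (ok)

Answer: 3514/21285 18521/63855 4616/21285 251/1419 9649/63855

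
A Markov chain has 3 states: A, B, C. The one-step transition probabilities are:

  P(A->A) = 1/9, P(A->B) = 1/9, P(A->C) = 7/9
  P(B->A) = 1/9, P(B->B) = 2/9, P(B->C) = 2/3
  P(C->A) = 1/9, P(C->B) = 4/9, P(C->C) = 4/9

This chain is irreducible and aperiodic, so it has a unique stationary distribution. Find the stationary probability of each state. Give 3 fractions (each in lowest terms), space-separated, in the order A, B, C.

Answer: 1/9 1/3 5/9

Derivation:
The stationary distribution satisfies pi = pi * P, i.e.:
  pi_A = 1/9*pi_A + 1/9*pi_B + 1/9*pi_C
  pi_B = 1/9*pi_A + 2/9*pi_B + 4/9*pi_C
  pi_C = 7/9*pi_A + 2/3*pi_B + 4/9*pi_C
with normalization: pi_A + pi_B + pi_C = 1.

Using the first 2 balance equations plus normalization, the linear system A*pi = b is:
  [-8/9, 1/9, 1/9] . pi = 0
  [1/9, -7/9, 4/9] . pi = 0
  [1, 1, 1] . pi = 1

Solving yields:
  pi_A = 1/9
  pi_B = 1/3
  pi_C = 5/9

Verification (pi * P):
  1/9*1/9 + 1/3*1/9 + 5/9*1/9 = 1/9 = pi_A  (ok)
  1/9*1/9 + 1/3*2/9 + 5/9*4/9 = 1/3 = pi_B  (ok)
  1/9*7/9 + 1/3*2/3 + 5/9*4/9 = 5/9 = pi_C  (ok)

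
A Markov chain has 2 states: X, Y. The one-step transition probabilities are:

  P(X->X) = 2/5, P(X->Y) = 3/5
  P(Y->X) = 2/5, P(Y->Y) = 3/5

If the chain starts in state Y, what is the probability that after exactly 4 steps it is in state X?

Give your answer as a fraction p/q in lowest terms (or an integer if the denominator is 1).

Computing P^4 by repeated multiplication:
P^1 =
  X: [2/5, 3/5]
  Y: [2/5, 3/5]
P^2 =
  X: [2/5, 3/5]
  Y: [2/5, 3/5]
P^3 =
  X: [2/5, 3/5]
  Y: [2/5, 3/5]
P^4 =
  X: [2/5, 3/5]
  Y: [2/5, 3/5]

(P^4)[Y -> X] = 2/5

Answer: 2/5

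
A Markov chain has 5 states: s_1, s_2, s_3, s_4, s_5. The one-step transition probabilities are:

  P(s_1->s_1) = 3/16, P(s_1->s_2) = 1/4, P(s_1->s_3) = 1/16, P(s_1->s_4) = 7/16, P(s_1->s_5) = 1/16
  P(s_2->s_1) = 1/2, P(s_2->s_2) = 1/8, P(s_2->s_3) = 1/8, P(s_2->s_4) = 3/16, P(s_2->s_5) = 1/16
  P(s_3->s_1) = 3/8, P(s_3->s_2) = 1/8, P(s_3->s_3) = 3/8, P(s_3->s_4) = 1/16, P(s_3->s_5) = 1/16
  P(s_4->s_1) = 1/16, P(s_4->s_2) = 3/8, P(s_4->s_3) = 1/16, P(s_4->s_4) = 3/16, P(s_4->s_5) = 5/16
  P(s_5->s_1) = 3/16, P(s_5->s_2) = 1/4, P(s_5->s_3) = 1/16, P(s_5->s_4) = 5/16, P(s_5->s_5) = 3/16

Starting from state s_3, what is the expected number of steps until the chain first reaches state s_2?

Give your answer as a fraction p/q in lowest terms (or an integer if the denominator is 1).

Let h_i = expected steps to first reach s_2 from state i.
Boundary: h_s_2 = 0.
First-step equations for the other states:
  h_s_1 = 1 + 3/16*h_s_1 + 1/4*h_s_2 + 1/16*h_s_3 + 7/16*h_s_4 + 1/16*h_s_5
  h_s_3 = 1 + 3/8*h_s_1 + 1/8*h_s_2 + 3/8*h_s_3 + 1/16*h_s_4 + 1/16*h_s_5
  h_s_4 = 1 + 1/16*h_s_1 + 3/8*h_s_2 + 1/16*h_s_3 + 3/16*h_s_4 + 5/16*h_s_5
  h_s_5 = 1 + 3/16*h_s_1 + 1/4*h_s_2 + 1/16*h_s_3 + 5/16*h_s_4 + 3/16*h_s_5

Substituting h_s_2 = 0 and rearranging gives the linear system (I - Q) h = 1:
  [13/16, -1/16, -7/16, -1/16] . (h_s_1, h_s_3, h_s_4, h_s_5) = 1
  [-3/8, 5/8, -1/16, -1/16] . (h_s_1, h_s_3, h_s_4, h_s_5) = 1
  [-1/16, -1/16, 13/16, -5/16] . (h_s_1, h_s_3, h_s_4, h_s_5) = 1
  [-3/16, -1/16, -5/16, 13/16] . (h_s_1, h_s_3, h_s_4, h_s_5) = 1

Solving yields:
  h_s_1 = 704/195
  h_s_3 = 2608/585
  h_s_4 = 88/27
  h_s_5 = 6424/1755

Starting state is s_3, so the expected hitting time is h_s_3 = 2608/585.

Answer: 2608/585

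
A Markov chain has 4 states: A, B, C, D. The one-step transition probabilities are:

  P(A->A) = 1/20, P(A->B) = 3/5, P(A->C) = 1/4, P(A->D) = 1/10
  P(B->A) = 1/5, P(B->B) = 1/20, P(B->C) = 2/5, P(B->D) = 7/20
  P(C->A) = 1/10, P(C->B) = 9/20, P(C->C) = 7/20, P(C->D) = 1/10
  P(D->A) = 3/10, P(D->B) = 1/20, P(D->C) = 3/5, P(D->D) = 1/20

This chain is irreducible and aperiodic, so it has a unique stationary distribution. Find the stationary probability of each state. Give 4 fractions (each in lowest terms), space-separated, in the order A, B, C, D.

The stationary distribution satisfies pi = pi * P, i.e.:
  pi_A = 1/20*pi_A + 1/5*pi_B + 1/10*pi_C + 3/10*pi_D
  pi_B = 3/5*pi_A + 1/20*pi_B + 9/20*pi_C + 1/20*pi_D
  pi_C = 1/4*pi_A + 2/5*pi_B + 7/20*pi_C + 3/5*pi_D
  pi_D = 1/10*pi_A + 7/20*pi_B + 1/10*pi_C + 1/20*pi_D
with normalization: pi_A + pi_B + pi_C + pi_D = 1.

Using the first 3 balance equations plus normalization, the linear system A*pi = b is:
  [-19/20, 1/5, 1/10, 3/10] . pi = 0
  [3/5, -19/20, 9/20, 1/20] . pi = 0
  [1/4, 2/5, -13/20, 3/5] . pi = 0
  [1, 1, 1, 1] . pi = 1

Solving yields:
  pi_A = 1003/6501
  pi_B = 1261/4334
  pi_C = 2537/6501
  pi_D = 713/4334

Verification (pi * P):
  1003/6501*1/20 + 1261/4334*1/5 + 2537/6501*1/10 + 713/4334*3/10 = 1003/6501 = pi_A  (ok)
  1003/6501*3/5 + 1261/4334*1/20 + 2537/6501*9/20 + 713/4334*1/20 = 1261/4334 = pi_B  (ok)
  1003/6501*1/4 + 1261/4334*2/5 + 2537/6501*7/20 + 713/4334*3/5 = 2537/6501 = pi_C  (ok)
  1003/6501*1/10 + 1261/4334*7/20 + 2537/6501*1/10 + 713/4334*1/20 = 713/4334 = pi_D  (ok)

Answer: 1003/6501 1261/4334 2537/6501 713/4334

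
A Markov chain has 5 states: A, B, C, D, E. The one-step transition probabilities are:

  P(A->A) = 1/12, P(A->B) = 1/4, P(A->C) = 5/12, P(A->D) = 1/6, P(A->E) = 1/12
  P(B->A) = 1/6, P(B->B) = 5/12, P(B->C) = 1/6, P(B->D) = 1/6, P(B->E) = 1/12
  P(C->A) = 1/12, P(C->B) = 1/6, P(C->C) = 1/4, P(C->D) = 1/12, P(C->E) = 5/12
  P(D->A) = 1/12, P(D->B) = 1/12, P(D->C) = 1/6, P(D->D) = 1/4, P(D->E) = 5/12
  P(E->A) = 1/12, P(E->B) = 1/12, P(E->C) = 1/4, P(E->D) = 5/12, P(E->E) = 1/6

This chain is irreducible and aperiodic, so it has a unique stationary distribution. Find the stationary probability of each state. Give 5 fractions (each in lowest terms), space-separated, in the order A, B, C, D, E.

Answer: 1524/15517 2771/15517 3603/15517 3592/15517 4027/15517

Derivation:
The stationary distribution satisfies pi = pi * P, i.e.:
  pi_A = 1/12*pi_A + 1/6*pi_B + 1/12*pi_C + 1/12*pi_D + 1/12*pi_E
  pi_B = 1/4*pi_A + 5/12*pi_B + 1/6*pi_C + 1/12*pi_D + 1/12*pi_E
  pi_C = 5/12*pi_A + 1/6*pi_B + 1/4*pi_C + 1/6*pi_D + 1/4*pi_E
  pi_D = 1/6*pi_A + 1/6*pi_B + 1/12*pi_C + 1/4*pi_D + 5/12*pi_E
  pi_E = 1/12*pi_A + 1/12*pi_B + 5/12*pi_C + 5/12*pi_D + 1/6*pi_E
with normalization: pi_A + pi_B + pi_C + pi_D + pi_E = 1.

Using the first 4 balance equations plus normalization, the linear system A*pi = b is:
  [-11/12, 1/6, 1/12, 1/12, 1/12] . pi = 0
  [1/4, -7/12, 1/6, 1/12, 1/12] . pi = 0
  [5/12, 1/6, -3/4, 1/6, 1/4] . pi = 0
  [1/6, 1/6, 1/12, -3/4, 5/12] . pi = 0
  [1, 1, 1, 1, 1] . pi = 1

Solving yields:
  pi_A = 1524/15517
  pi_B = 2771/15517
  pi_C = 3603/15517
  pi_D = 3592/15517
  pi_E = 4027/15517

Verification (pi * P):
  1524/15517*1/12 + 2771/15517*1/6 + 3603/15517*1/12 + 3592/15517*1/12 + 4027/15517*1/12 = 1524/15517 = pi_A  (ok)
  1524/15517*1/4 + 2771/15517*5/12 + 3603/15517*1/6 + 3592/15517*1/12 + 4027/15517*1/12 = 2771/15517 = pi_B  (ok)
  1524/15517*5/12 + 2771/15517*1/6 + 3603/15517*1/4 + 3592/15517*1/6 + 4027/15517*1/4 = 3603/15517 = pi_C  (ok)
  1524/15517*1/6 + 2771/15517*1/6 + 3603/15517*1/12 + 3592/15517*1/4 + 4027/15517*5/12 = 3592/15517 = pi_D  (ok)
  1524/15517*1/12 + 2771/15517*1/12 + 3603/15517*5/12 + 3592/15517*5/12 + 4027/15517*1/6 = 4027/15517 = pi_E  (ok)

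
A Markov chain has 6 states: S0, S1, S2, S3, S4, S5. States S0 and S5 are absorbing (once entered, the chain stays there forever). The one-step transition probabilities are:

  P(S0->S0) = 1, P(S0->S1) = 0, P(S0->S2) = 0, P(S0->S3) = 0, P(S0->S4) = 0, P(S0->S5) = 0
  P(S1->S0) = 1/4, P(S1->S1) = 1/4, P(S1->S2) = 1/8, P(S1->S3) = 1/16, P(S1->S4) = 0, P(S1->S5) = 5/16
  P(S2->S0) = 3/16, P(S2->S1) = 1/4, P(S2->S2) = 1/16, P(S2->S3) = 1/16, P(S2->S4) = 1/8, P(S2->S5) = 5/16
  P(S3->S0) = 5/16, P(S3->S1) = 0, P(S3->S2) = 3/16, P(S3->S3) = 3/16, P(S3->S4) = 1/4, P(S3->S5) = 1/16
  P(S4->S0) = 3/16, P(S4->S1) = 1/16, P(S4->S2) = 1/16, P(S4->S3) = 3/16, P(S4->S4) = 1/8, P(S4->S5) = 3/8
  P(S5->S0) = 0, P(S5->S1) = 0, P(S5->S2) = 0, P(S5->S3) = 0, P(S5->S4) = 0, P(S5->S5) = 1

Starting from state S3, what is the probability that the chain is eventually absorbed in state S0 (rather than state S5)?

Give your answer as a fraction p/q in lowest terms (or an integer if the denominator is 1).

Answer: 1686/2785

Derivation:
Let a_i = P(absorbed in S0 | start in state i).
Boundary conditions: a_S0 = 1, a_S5 = 0.
For each transient state i, a_i = sum_j P(i->j) * a_j:
  a_S1 = 1/4*a_S0 + 1/4*a_S1 + 1/8*a_S2 + 1/16*a_S3 + 0*a_S4 + 5/16*a_S5
  a_S2 = 3/16*a_S0 + 1/4*a_S1 + 1/16*a_S2 + 1/16*a_S3 + 1/8*a_S4 + 5/16*a_S5
  a_S3 = 5/16*a_S0 + 0*a_S1 + 3/16*a_S2 + 3/16*a_S3 + 1/4*a_S4 + 1/16*a_S5
  a_S4 = 3/16*a_S0 + 1/16*a_S1 + 1/16*a_S2 + 3/16*a_S3 + 1/8*a_S4 + 3/8*a_S5

Substituting a_S0 = 1 and a_S5 = 0, rearrange to (I - Q) a = r where r[i] = P(i -> S0):
  [3/4, -1/8, -1/16, 0] . (a_S1, a_S2, a_S3, a_S4) = 1/4
  [-1/4, 15/16, -1/16, -1/8] . (a_S1, a_S2, a_S3, a_S4) = 3/16
  [0, -3/16, 13/16, -1/4] . (a_S1, a_S2, a_S3, a_S4) = 5/16
  [-1/16, -1/16, -3/16, 7/8] . (a_S1, a_S2, a_S3, a_S4) = 3/16

Solving yields:
  a_S1 = 6308/13925
  a_S2 = 5783/13925
  a_S3 = 1686/2785
  a_S4 = 5654/13925

Starting state is S3, so the absorption probability is a_S3 = 1686/2785.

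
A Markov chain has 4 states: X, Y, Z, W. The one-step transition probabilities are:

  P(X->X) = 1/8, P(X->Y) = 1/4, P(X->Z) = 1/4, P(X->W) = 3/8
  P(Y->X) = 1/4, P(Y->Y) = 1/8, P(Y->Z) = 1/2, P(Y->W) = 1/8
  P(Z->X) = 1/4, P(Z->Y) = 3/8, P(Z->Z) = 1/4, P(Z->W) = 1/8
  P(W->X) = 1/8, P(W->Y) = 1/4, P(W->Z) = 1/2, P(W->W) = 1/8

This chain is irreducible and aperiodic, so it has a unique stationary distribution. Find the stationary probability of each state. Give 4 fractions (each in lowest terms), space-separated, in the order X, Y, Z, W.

The stationary distribution satisfies pi = pi * P, i.e.:
  pi_X = 1/8*pi_X + 1/4*pi_Y + 1/4*pi_Z + 1/8*pi_W
  pi_Y = 1/4*pi_X + 1/8*pi_Y + 3/8*pi_Z + 1/4*pi_W
  pi_Z = 1/4*pi_X + 1/2*pi_Y + 1/4*pi_Z + 1/2*pi_W
  pi_W = 3/8*pi_X + 1/8*pi_Y + 1/8*pi_Z + 1/8*pi_W
with normalization: pi_X + pi_Y + pi_Z + pi_W = 1.

Using the first 3 balance equations plus normalization, the linear system A*pi = b is:
  [-7/8, 1/4, 1/4, 1/8] . pi = 0
  [1/4, -7/8, 3/8, 1/4] . pi = 0
  [1/4, 1/2, -3/4, 1/2] . pi = 0
  [1, 1, 1, 1] . pi = 1

Solving yields:
  pi_X = 15/74
  pi_Y = 97/370
  pi_Z = 133/370
  pi_W = 13/74

Verification (pi * P):
  15/74*1/8 + 97/370*1/4 + 133/370*1/4 + 13/74*1/8 = 15/74 = pi_X  (ok)
  15/74*1/4 + 97/370*1/8 + 133/370*3/8 + 13/74*1/4 = 97/370 = pi_Y  (ok)
  15/74*1/4 + 97/370*1/2 + 133/370*1/4 + 13/74*1/2 = 133/370 = pi_Z  (ok)
  15/74*3/8 + 97/370*1/8 + 133/370*1/8 + 13/74*1/8 = 13/74 = pi_W  (ok)

Answer: 15/74 97/370 133/370 13/74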